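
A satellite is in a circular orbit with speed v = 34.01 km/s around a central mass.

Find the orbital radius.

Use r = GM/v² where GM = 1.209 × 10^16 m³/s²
v = 34.01 km/s = 34010 m/s
GM = 1.209 × 10^16 m³/s²
v² = 1.15668 × 10^9 m²/s²
r = GM/v² = (1.209 × 10^16) / (1.15668 × 10^9) = 1.04523 × 10^7 m ≈ 10.45 Mm

Final answer: 10.45 Mm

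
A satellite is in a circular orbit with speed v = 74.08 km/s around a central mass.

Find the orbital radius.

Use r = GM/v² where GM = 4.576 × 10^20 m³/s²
v = 74.08 km/s = 74080 m/s
GM = 4.576 × 10^20 m³/s²
v² = 5.48785 × 10^9 m²/s²
r = GM/v² = (4.576 × 10^20) / (5.48785 × 10^9) = 8.33843 × 10^10 m ≈ 8.338 × 10^10 m

Final answer: 8.338 × 10^10 m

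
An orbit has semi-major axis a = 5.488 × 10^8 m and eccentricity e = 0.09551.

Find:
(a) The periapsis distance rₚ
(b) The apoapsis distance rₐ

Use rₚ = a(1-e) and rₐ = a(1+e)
a = 5.488 × 10^8 m
e = 0.09551:  1 − e = 0.90449,  1 + e = 1.09551
(a) rₚ = a(1 − e) = 5.488 × 10^8 m × 0.90449 = 4.96384 × 10^8 m ≈ 4.964 × 10^8 m
(b) rₐ = a(1 + e) = 5.488 × 10^8 m × 1.09551 = 6.01216 × 10^8 m ≈ 6.012 × 10^8 m

Final answer:
(a) rₚ = 4.964 × 10^8 m
(b) rₐ = 6.012 × 10^8 m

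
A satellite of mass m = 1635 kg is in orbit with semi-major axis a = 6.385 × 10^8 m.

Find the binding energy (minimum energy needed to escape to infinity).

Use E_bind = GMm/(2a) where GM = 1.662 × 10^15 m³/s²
a = 6.385 × 10^8 m
GM = 1.662 × 10^15 m³/s²
m = 1635 kg
GMm = 1.662 × 10^15 × 1635 = 2.71737 × 10^18 m³·kg/s²
2a = 1.277 × 10^9 m
E_bind = GMm/(2a) = 2.12793 × 10^9 J ≈ 2.128 GJ

Final answer: 2.128 GJ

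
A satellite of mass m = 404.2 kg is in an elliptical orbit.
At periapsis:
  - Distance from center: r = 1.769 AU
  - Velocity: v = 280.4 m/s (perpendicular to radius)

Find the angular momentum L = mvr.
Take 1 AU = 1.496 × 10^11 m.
r = 1.769 AU = 2.64642 × 10^11 m
v = 280.4 m/s
vr = 280.4 × 2.64642 × 10^11 = 7.42057 × 10^13 m²/s
L = m × vr = 404.2 × 7.42057 × 10^13 = 2.9994 × 10^16 kg·m²/s ≈ 2.999 × 10^16 kg·m²/s

Final answer: L = 2.999 × 10^16 kg·m²/s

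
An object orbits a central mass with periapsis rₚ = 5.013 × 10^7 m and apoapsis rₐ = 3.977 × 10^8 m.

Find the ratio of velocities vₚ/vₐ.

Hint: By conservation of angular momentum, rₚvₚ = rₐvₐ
rₚ = 5.013 × 10^7 m
rₐ = 3.977 × 10^8 m
rₚvₚ = rₐvₐ  ⇒  vₚ/vₐ = rₐ/rₚ
vₚ/vₐ = (3.977 × 10^8) / (5.013 × 10^7) = 7.93337

Final answer: vₚ/vₐ = 7.933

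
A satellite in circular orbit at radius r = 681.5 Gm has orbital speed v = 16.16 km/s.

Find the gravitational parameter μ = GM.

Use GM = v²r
r = 681.5 Gm = 6.815 × 10^11 m
v = 16.16 km/s = 16160 m/s
v² = 2.61146 × 10^8 m²/s²
GM = v²r = 2.61146 × 10^8 × 6.815 × 10^11 = 1.77971 × 10^20 m³/s²
GM ≈ 1.78 × 10^20 m³/s²

Final answer: GM = 1.78 × 10^20 m³/s²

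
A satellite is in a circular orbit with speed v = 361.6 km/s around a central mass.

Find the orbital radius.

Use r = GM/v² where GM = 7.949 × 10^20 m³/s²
v = 361.6 km/s = 361600 m/s
GM = 7.949 × 10^20 m³/s²
v² = 1.30755 × 10^11 m²/s²
r = GM/v² = (7.949 × 10^20) / (1.30755 × 10^11) = 6.07933 × 10^9 m ≈ 6.079 × 10^9 m

Final answer: 6.079 × 10^9 m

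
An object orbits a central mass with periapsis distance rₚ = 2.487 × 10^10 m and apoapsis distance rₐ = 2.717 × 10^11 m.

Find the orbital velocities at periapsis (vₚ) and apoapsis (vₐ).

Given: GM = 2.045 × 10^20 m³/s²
rₚ = 2.487 × 10^10 m
rₐ = 2.717 × 10^11 m
GM = 2.045 × 10^20 m³/s²
a = (rₚ + rₐ)/2 = 1.48285 × 10^11 m
Vis-viva: v² = GM (2/r − 1/a)
vₚ² = 2.045 × 10^20 × (8.04182 × 10^-11 − 6.74377 × 10^-12) = 1.50664 × 10^10 m²/s²
vₚ = 122745 m/s ≈ 122.7 km/s
vₐ² = 2.045 × 10^20 × (7.36106 × 10^-12 − 6.74377 × 10^-12) = 1.26236 × 10^8 m²/s²
vₐ = 11235.5 m/s ≈ 11.24 km/s

Final answer: vₚ = 122.7 km/s, vₐ = 11.24 km/s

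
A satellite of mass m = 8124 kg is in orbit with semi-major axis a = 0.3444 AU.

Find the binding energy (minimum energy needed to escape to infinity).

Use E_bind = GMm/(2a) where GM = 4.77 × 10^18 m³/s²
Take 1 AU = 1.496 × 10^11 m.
a = 0.3444 AU = 5.15222 × 10^10 m
GM = 4.77 × 10^18 m³/s²
m = 8124 kg
GMm = 4.77 × 10^18 × 8124 = 3.87515 × 10^22 m³·kg/s²
2a = 1.03044 × 10^11 m
E_bind = GMm/(2a) = 3.76066 × 10^11 J ≈ 376.1 GJ

Final answer: 376.1 GJ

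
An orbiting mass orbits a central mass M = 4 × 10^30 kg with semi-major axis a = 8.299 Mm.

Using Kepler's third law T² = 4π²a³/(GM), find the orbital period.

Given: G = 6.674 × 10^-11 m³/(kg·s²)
M = 4 × 10^30 kg
GM = G × M = 6.674 × 10^-11 × 4 × 10^30 = 2.6696 × 10^20 m³/s²
a = 8.299 Mm = 8.299 × 10^6 m
a³ = 5.7158 × 10^20 m³
T = 2π √(a³/GM) = 2π √((5.7158 × 10^20) / (2.6696 × 10^20)) = 2π × 1.46324 s
T = 9.19381 s ≈ 9.194 seconds

Final answer: 9.194 seconds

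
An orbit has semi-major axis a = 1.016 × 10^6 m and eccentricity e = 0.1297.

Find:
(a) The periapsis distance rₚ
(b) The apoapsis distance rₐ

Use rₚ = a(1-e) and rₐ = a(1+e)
a = 1.016 × 10^6 m
e = 0.1297:  1 − e = 0.8703,  1 + e = 1.1297
(a) rₚ = a(1 − e) = 1.016 × 10^6 m × 0.8703 = 884225 m ≈ 8.842 × 10^5 m
(b) rₐ = a(1 + e) = 1.016 × 10^6 m × 1.1297 = 1.14778 × 10^6 m ≈ 1.148 × 10^6 m

Final answer:
(a) rₚ = 8.842 × 10^5 m
(b) rₐ = 1.148 × 10^6 m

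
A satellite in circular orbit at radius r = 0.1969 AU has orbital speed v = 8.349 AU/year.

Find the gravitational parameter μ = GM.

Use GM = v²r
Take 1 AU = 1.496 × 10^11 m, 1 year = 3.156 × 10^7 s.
r = 0.1969 AU = 2.94562 × 10^10 m
v = 8.349 AU/year = 39575.7 m/s
v² = 1.56624 × 10^9 m²/s²
GM = v²r = 1.56624 × 10^9 × 2.94562 × 10^10 = 4.61355 × 10^19 m³/s²
GM ≈ 4.614 × 10^19 m³/s²

Final answer: GM = 4.614 × 10^19 m³/s²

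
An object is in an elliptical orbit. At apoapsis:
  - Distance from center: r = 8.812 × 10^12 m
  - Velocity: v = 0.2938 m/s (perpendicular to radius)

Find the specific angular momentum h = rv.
r = 8.812 × 10^12 m
v = 0.2938 m/s
h = rv = 8.812 × 10^12 × 0.2938 = 2.58897 × 10^12 m²/s ≈ 2.589 × 10^12 m²/s

Final answer: h = 2.589 × 10^12 m²/s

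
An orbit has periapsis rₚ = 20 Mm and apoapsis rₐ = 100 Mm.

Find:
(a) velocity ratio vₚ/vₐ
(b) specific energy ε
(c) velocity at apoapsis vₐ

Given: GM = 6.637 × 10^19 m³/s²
rₚ = 20 Mm = 2 × 10^7 m
rₐ = 100 Mm = 1 × 10^8 m
GM = 6.637 × 10^19 m³/s²
a = (rₚ + rₐ)/2 = 6 × 10^7 m
e = (rₐ − rₚ)/(rₐ + rₚ) = (8 × 10^7) / (1.2 × 10^8) = 0.666667
(a) vₚ/vₐ = rₐ/rₚ (angular momentum) = (1 × 10^8) / (2 × 10^7) = 5 ≈ 5
(b) 2a = 1.2 × 10^8 m;  ε = −GM/(2a) = -5.53083 × 10^11 J/kg ≈ -553.1 GJ/kg
(c) vₐ² = GM (2/rₐ − 1/a) = 6.637 × 10^19 × (2 × 10^-8 − 1.66667 × 10^-8) = 2.21233 × 10^11 m²/s²;  vₐ = 470354 m/s ≈ 470.4 km/s

Final answer:
(a) velocity ratio vₚ/vₐ = 5
(b) specific energy ε = -553.1 GJ/kg
(c) velocity at apoapsis vₐ = 470.4 km/s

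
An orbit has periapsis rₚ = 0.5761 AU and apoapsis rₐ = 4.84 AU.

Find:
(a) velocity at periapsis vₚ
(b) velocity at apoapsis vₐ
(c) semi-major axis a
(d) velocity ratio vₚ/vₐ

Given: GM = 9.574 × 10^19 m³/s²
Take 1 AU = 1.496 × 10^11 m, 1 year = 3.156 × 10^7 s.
rₚ = 0.5761 AU = 8.61846 × 10^10 m
rₐ = 4.84 AU = 7.24064 × 10^11 m
GM = 9.574 × 10^19 m³/s²
a = (rₚ + rₐ)/2 = 4.05124 × 10^11 m
e = (rₐ − rₚ)/(rₐ + rₚ) = (6.37879 × 10^11) / (8.10249 × 10^11) = 0.787264
(a) vₚ² = GM (2/rₚ − 1/a) = 9.574 × 10^19 × (2.3206 × 10^-11 − 2.46838 × 10^-12) = 1.98542 × 10^9 m²/s²;  vₚ = 44558.1 m/s ≈ 9.4 AU/year
(b) vₐ² = GM (2/rₐ − 1/a) = 9.574 × 10^19 × (2.76219 × 10^-12 − 2.46838 × 10^-12) = 2.81292 × 10^7 m²/s²;  vₐ = 5303.7 m/s ≈ 1.119 AU/year
(c) a = 4.05124 × 10^11 m ≈ 2.708 AU
(d) vₚ/vₐ = rₐ/rₚ (angular momentum) = (7.24064 × 10^11) / (8.61846 × 10^10) = 8.40132 ≈ 8.401

Final answer:
(a) velocity at periapsis vₚ = 9.4 AU/year
(b) velocity at apoapsis vₐ = 1.119 AU/year
(c) semi-major axis a = 2.708 AU
(d) velocity ratio vₚ/vₐ = 8.401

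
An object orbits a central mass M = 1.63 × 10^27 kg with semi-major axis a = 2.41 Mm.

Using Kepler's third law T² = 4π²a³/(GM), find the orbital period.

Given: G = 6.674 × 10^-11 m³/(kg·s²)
M = 1.63 × 10^27 kg
GM = G × M = 6.674 × 10^-11 × 1.63 × 10^27 = 1.08786 × 10^17 m³/s²
a = 2.41 Mm = 2.41 × 10^6 m
a³ = 1.39975 × 10^19 m³
T = 2π √(a³/GM) = 2π √((1.39975 × 10^19) / (1.08786 × 10^17)) = 2π × 11.3433 s
T = 71.2719 s ≈ 1.188 minutes

Final answer: 1.188 minutes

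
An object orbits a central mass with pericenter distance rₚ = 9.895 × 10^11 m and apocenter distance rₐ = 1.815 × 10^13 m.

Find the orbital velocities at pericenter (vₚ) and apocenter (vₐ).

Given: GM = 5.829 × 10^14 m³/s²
rₚ = 9.895 × 10^11 m
rₐ = 1.815 × 10^13 m
GM = 5.829 × 10^14 m³/s²
a = (rₚ + rₐ)/2 = 9.56975 × 10^12 m
Vis-viva: v² = GM (2/r − 1/a)
vₚ² = 5.829 × 10^14 × (2.02122 × 10^-12 − 1.04496 × 10^-13) = 1117.26 m²/s²
vₚ = 33.4254 m/s ≈ 33.43 m/s
vₐ² = 5.829 × 10^14 × (1.10193 × 10^-13 − 1.04496 × 10^-13) = 3.32072 m²/s²
vₐ = 1.82229 m/s ≈ 1.822 m/s

Final answer: vₚ = 33.43 m/s, vₐ = 1.822 m/s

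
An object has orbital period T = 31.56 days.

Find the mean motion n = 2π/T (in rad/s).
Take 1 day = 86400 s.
T = 31.56 days = 2.72678 × 10^6 s
n = 2π / (2.72678 × 10^6 s) = 2.30425 × 10^-6 rad/s ≈ 2.304 × 10^-6 rad/s

Final answer: n = 2.304 × 10^-6 rad/s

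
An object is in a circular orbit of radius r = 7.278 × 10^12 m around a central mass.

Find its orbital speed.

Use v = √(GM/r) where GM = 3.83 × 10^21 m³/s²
r = 7.278 × 10^12 m
GM = 3.83 × 10^21 m³/s²
GM/r = (3.83 × 10^21) / (7.278 × 10^12) = 5.26243 × 10^8 m²/s²
v = √(GM/r) = 22940 m/s ≈ 22.94 km/s

Final answer: 22.94 km/s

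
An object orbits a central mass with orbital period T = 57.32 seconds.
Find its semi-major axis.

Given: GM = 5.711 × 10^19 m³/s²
T = 57.32 seconds
GM = 5.711 × 10^19 m³/s²
Kepler's third law: a³ = GM T² / (4π²)
T² = 3285.58 s²
a³ = (5.711 × 10^19) × 3285.58 / (4π²) = 4.75297 × 10^21 m³
a = (a³)^(1/3) = 1.68134 × 10^7 m ≈ 16.81 Mm

Final answer: 16.81 Mm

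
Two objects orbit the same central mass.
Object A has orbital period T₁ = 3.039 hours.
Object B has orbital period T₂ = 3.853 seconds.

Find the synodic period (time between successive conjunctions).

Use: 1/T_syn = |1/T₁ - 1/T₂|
T₁ = 3.039 hours = 10940.4 s
T₂ = 3.853 seconds
1/T₁ = 9.14043 × 10^-5 s⁻¹
1/T₂ = 0.259538 s⁻¹
|1/T₁ − 1/T₂| = 0.259447 s⁻¹
T_syn = 1 / |1/T₁ − 1/T₂| = 3.85436 s ≈ 3.854 seconds

Final answer: T_syn = 3.854 seconds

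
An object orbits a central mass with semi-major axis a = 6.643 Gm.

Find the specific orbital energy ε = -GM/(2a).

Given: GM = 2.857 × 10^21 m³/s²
a = 6.643 Gm = 6.643 × 10^9 m
GM = 2.857 × 10^21 m³/s²
2a = 1.3286 × 10^10 m
ε = −GM/(2a) = -2.15038 × 10^11 J/kg ≈ -215 GJ/kg

Final answer: -215 GJ/kg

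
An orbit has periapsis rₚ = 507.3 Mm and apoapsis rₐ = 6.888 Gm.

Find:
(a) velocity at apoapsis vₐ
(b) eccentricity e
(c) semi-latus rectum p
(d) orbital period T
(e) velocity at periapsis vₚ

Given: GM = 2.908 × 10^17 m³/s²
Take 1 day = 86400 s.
rₚ = 507.3 Mm = 5.073 × 10^8 m
rₐ = 6.888 Gm = 6.888 × 10^9 m
GM = 2.908 × 10^17 m³/s²
a = (rₚ + rₐ)/2 = 3.69765 × 10^9 m
e = (rₐ − rₚ)/(rₐ + rₚ) = (6.3807 × 10^9) / (7.3953 × 10^9) = 0.862805
(a) vₐ² = GM (2/rₐ − 1/a) = 2.908 × 10^17 × (2.9036 × 10^-10 − 2.70442 × 10^-10) = 5.79216 × 10^6 m²/s²;  vₐ = 2406.69 m/s ≈ 2.407 km/s
(b) e = 0.862805 ≈ 0.8628
(c) 1 − e² = 0.255568;  p = a(1 − e²) = 3.69765 × 10^9 × 0.255568 = 9.45001 × 10^8 m ≈ 945 Mm
(d) a³ = 5.05565 × 10^28 m³;  T = 2π √(a³/GM) = 2π × 416957 s = 2.61982 × 10^6 s ≈ 30.32 days
(e) vₚ² = GM (2/rₚ − 1/a) = 2.908 × 10^17 × (3.94244 × 10^-9 − 2.70442 × 10^-10) = 1.06782 × 10^9 m²/s²;  vₚ = 32677.5 m/s ≈ 32.68 km/s

Final answer:
(a) velocity at apoapsis vₐ = 2.407 km/s
(b) eccentricity e = 0.8628
(c) semi-latus rectum p = 945 Mm
(d) orbital period T = 30.32 days
(e) velocity at periapsis vₚ = 32.68 km/s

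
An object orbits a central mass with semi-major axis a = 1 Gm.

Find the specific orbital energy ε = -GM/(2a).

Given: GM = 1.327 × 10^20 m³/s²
a = 1 Gm = 1 × 10^9 m
GM = 1.327 × 10^20 m³/s²
2a = 2 × 10^9 m
ε = −GM/(2a) = -6.635 × 10^10 J/kg ≈ -66.35 GJ/kg

Final answer: -66.35 GJ/kg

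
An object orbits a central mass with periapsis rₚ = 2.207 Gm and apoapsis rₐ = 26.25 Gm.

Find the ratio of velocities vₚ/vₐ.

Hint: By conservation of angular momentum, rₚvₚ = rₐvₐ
rₚ = 2.207 Gm = 2.207 × 10^9 m
rₐ = 26.25 Gm = 2.625 × 10^10 m
rₚvₚ = rₐvₐ  ⇒  vₚ/vₐ = rₐ/rₚ
vₚ/vₐ = (2.625 × 10^10) / (2.207 × 10^9) = 11.894

Final answer: vₚ/vₐ = 11.89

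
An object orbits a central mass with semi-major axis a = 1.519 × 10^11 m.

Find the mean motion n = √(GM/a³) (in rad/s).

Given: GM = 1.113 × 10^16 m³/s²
a = 1.519 × 10^11 m
GM = 1.113 × 10^16 m³/s²
a³ = 3.50488 × 10^33 m³
GM/a³ = (1.113 × 10^16) / (3.50488 × 10^33) = 3.17557 × 10^-18 s⁻²
n = √(GM/a³) = 1.78201 × 10^-9 rad/s ≈ 1.782 × 10^-9 rad/s

Final answer: n = 1.782 × 10^-9 rad/s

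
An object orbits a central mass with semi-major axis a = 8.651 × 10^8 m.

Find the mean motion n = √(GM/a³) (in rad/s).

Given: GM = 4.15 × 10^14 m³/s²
a = 8.651 × 10^8 m
GM = 4.15 × 10^14 m³/s²
a³ = 6.47439 × 10^26 m³
GM/a³ = (4.15 × 10^14) / (6.47439 × 10^26) = 6.40987 × 10^-13 s⁻²
n = √(GM/a³) = 8.00617 × 10^-7 rad/s ≈ 8.006 × 10^-7 rad/s

Final answer: n = 8.006 × 10^-7 rad/s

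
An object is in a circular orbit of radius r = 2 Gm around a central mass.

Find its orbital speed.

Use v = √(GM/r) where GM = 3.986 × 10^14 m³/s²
r = 2 Gm = 2 × 10^9 m
GM = 3.986 × 10^14 m³/s²
GM/r = (3.986 × 10^14) / (2 × 10^9) = 199300 m²/s²
v = √(GM/r) = 446.43 m/s ≈ 446.4 m/s

Final answer: 446.4 m/s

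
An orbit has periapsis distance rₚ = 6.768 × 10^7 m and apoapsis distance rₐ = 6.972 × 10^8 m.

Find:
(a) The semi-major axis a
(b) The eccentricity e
rₚ = 6.768 × 10^7 m
rₐ = 6.972 × 10^8 m
(a) a = (rₚ + rₐ)/2 = 3.8244 × 10^8 m ≈ 3.824 × 10^8 m
(b) e = (rₐ − rₚ)/(rₐ + rₚ) = (6.2952 × 10^8) / (7.6488 × 10^8) = 0.823031

Final answer:
(a) a = 3.824 × 10^8 m
(b) e = 0.823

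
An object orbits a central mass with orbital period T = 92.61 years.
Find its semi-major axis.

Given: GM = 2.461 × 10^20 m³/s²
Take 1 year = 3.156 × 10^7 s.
T = 92.61 years = 2.92277 × 10^9 s
GM = 2.461 × 10^20 m³/s²
Kepler's third law: a³ = GM T² / (4π²)
T² = 8.54259 × 10^18 s²
a³ = (2.461 × 10^20) × (8.54259 × 10^18) / (4π²) = 5.32527 × 10^37 m³
a = (a³)^(1/3) = 3.76225 × 10^12 m ≈ 3.762 Tm

Final answer: 3.762 Tm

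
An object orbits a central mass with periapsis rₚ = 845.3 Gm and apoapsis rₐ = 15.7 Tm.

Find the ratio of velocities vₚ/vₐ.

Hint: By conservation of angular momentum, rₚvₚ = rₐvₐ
rₚ = 845.3 Gm = 8.453 × 10^11 m
rₐ = 15.7 Tm = 1.57 × 10^13 m
rₚvₚ = rₐvₐ  ⇒  vₚ/vₐ = rₐ/rₚ
vₚ/vₐ = (1.57 × 10^13) / (8.453 × 10^11) = 18.5733

Final answer: vₚ/vₐ = 18.57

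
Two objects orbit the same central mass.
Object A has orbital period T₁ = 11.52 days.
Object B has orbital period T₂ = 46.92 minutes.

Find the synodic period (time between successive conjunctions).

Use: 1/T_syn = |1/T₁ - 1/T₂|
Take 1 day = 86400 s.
T₁ = 11.52 days = 995328 s
T₂ = 46.92 minutes = 2815.2 s
1/T₁ = 1.00469 × 10^-6 s⁻¹
1/T₂ = 0.000355215 s⁻¹
|1/T₁ − 1/T₂| = 0.00035421 s⁻¹
T_syn = 1 / |1/T₁ − 1/T₂| = 2823.19 s ≈ 47.05 minutes

Final answer: T_syn = 47.05 minutes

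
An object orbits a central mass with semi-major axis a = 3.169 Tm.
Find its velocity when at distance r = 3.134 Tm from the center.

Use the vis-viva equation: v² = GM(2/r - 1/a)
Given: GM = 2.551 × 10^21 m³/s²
a = 3.169 Tm = 3.169 × 10^12 m
r = 3.134 Tm = 3.134 × 10^12 m
GM = 2.551 × 10^21 m³/s²
2/r − 1/a = 6.38162 × 10^-13 − 3.15557 × 10^-13 = 3.22605 × 10^-13 m⁻¹
v² = GM (2/r − 1/a) = 8.22966 × 10^8 m²/s²
v = 28687.4 m/s ≈ 28.69 km/s

Final answer: 28.69 km/s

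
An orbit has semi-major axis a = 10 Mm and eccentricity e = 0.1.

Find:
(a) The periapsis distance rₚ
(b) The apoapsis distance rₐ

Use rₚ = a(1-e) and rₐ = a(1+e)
a = 10 Mm = 1 × 10^7 m
e = 0.1:  1 − e = 0.9,  1 + e = 1.1
(a) rₚ = a(1 − e) = 1 × 10^7 m × 0.9 = 9 × 10^6 m ≈ 9 Mm
(b) rₐ = a(1 + e) = 1 × 10^7 m × 1.1 = 1.1 × 10^7 m ≈ 11 Mm

Final answer:
(a) rₚ = 9 Mm
(b) rₐ = 11 Mm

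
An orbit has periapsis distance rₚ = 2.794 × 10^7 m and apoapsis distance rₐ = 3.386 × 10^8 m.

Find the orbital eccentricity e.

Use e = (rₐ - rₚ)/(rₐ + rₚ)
rₚ = 2.794 × 10^7 m
rₐ = 3.386 × 10^8 m
rₐ − rₚ = 3.1066 × 10^8 m
rₐ + rₚ = 3.6654 × 10^8 m
e = (rₐ − rₚ)/(rₐ + rₚ) = 0.847547

Final answer: e = 0.8475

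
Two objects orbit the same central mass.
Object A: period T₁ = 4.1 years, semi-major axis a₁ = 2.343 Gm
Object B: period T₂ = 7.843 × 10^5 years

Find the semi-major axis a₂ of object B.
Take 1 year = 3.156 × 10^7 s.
T₁ = 4.1 years = 1.29396 × 10^8 s
T₂ = 7.843 × 10^5 years = 2.47525 × 10^13 s
a₁ = 2.343 Gm = 2.343 × 10^9 m
Kepler's third law: (T₂/T₁)² = (a₂/a₁)³  ⇒  a₂ = a₁ (T₂/T₁)^(2/3)
T₂/T₁ = 191293
(T₂/T₁)^(2/3) = 3319.96
a₂ = 2.343 × 10^9 m × 3319.96 = 7.77866 × 10^12 m ≈ 7.779 Tm

Final answer: a₂ = 7.779 Tm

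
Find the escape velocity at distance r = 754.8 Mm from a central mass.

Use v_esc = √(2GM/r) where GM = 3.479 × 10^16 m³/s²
r = 754.8 Mm = 7.548 × 10^8 m
GM = 3.479 × 10^16 m³/s²
2GM/r = 2 × (3.479 × 10^16) / (7.548 × 10^8) = 9.21834 × 10^7 m²/s²
v_esc = √(2GM/r) = 9601.22 m/s ≈ 9.601 km/s

Final answer: 9.601 km/s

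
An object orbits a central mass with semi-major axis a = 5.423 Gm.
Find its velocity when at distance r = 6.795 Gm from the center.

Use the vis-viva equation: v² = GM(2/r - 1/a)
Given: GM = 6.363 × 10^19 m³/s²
a = 5.423 Gm = 5.423 × 10^9 m
r = 6.795 Gm = 6.795 × 10^9 m
GM = 6.363 × 10^19 m³/s²
2/r − 1/a = 2.94334 × 10^-10 − 1.844 × 10^-10 = 1.09934 × 10^-10 m⁻¹
v² = GM (2/r − 1/a) = 6.99512 × 10^9 m²/s²
v = 83636.8 m/s ≈ 83.64 km/s

Final answer: 83.64 km/s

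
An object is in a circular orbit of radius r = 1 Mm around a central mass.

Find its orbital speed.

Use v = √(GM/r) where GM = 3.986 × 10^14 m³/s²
r = 1 Mm = 1 × 10^6 m
GM = 3.986 × 10^14 m³/s²
GM/r = (3.986 × 10^14) / (1 × 10^6) = 3.986 × 10^8 m²/s²
v = √(GM/r) = 19965 m/s ≈ 19.96 km/s

Final answer: 19.96 km/s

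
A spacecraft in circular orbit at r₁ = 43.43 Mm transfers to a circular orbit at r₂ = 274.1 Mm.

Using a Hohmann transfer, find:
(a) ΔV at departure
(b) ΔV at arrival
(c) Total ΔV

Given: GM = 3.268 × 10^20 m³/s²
r₁ = 43.43 Mm = 4.343 × 10^7 m
r₂ = 274.1 Mm = 2.741 × 10^8 m
GM = 3.268 × 10^20 m³/s²
Transfer ellipse: a_t = (r₁ + r₂)/2 = 1.58765 × 10^8 m
Circular speed at r₁: v₁ = √(GM/r₁) = 2.74313 × 10^6 m/s
Transfer speed at r₁ (periapsis): v₁ₜ = √(GM(2/r₁ − 1/a_t)) = 3.60432 × 10^6 m/s
(a) ΔV₁ = v₁ₜ − v₁ = 861191 m/s ≈ 861.2 km/s
Circular speed at r₂: v₂ = √(GM/r₂) = 1.09191 × 10^6 m/s
Transfer speed at r₂ (apoapsis): v₂ₜ = √(GM(2/r₂ − 1/a_t)) = 571089 m/s
(b) ΔV₂ = v₂ − v₂ₜ = 520820 m/s ≈ 520.8 km/s
(c) ΔV_total = ΔV₁ + ΔV₂ = 1.38201 × 10^6 m/s ≈ 1382 km/s

Final answer:
(a) ΔV₁ = 861.2 km/s
(b) ΔV₂ = 520.8 km/s
(c) ΔV_total = 1382 km/s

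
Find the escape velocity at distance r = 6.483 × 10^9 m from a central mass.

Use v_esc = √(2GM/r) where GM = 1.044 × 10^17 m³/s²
r = 6.483 × 10^9 m
GM = 1.044 × 10^17 m³/s²
2GM/r = 2 × (1.044 × 10^17) / (6.483 × 10^9) = 3.22073 × 10^7 m²/s²
v_esc = √(2GM/r) = 5675.15 m/s ≈ 5.675 km/s

Final answer: 5.675 km/s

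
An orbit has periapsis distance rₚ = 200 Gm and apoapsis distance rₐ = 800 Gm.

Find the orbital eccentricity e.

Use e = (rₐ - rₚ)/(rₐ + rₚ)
rₚ = 200 Gm = 2 × 10^11 m
rₐ = 800 Gm = 8 × 10^11 m
rₐ − rₚ = 6 × 10^11 m
rₐ + rₚ = 1 × 10^12 m
e = (rₐ − rₚ)/(rₐ + rₚ) = 0.6

Final answer: e = 0.6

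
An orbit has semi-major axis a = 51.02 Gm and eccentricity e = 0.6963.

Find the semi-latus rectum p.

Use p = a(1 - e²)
a = 51.02 Gm = 5.102 × 10^10 m
e = 0.6963,  e² = 0.484834,  1 − e² = 0.515166
p = a(1 − e²) = 5.102 × 10^10 m × 0.515166 = 2.62838 × 10^10 m ≈ 26.28 Gm

Final answer: p = 26.28 Gm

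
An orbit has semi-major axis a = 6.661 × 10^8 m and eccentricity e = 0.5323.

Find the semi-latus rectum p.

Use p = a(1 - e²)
a = 6.661 × 10^8 m
e = 0.5323,  e² = 0.283343,  1 − e² = 0.716657
p = a(1 − e²) = 6.661 × 10^8 m × 0.716657 = 4.77365 × 10^8 m ≈ 4.774 × 10^8 m

Final answer: p = 4.774 × 10^8 m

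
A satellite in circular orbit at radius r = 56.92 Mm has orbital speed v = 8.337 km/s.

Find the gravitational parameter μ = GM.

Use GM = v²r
r = 56.92 Mm = 5.692 × 10^7 m
v = 8.337 km/s = 8337 m/s
v² = 6.95056 × 10^7 m²/s²
GM = v²r = 6.95056 × 10^7 × 5.692 × 10^7 = 3.95626 × 10^15 m³/s²
GM ≈ 3.956 × 10^15 m³/s²

Final answer: GM = 3.956 × 10^15 m³/s²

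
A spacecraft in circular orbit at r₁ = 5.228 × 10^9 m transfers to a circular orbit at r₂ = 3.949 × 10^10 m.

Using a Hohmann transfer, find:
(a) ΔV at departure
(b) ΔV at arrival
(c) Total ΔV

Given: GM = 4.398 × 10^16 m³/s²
r₁ = 5.228 × 10^9 m
r₂ = 3.949 × 10^10 m
GM = 4.398 × 10^16 m³/s²
Transfer ellipse: a_t = (r₁ + r₂)/2 = 2.2359 × 10^10 m
Circular speed at r₁: v₁ = √(GM/r₁) = 2900.41 m/s
Transfer speed at r₁ (periapsis): v₁ₜ = √(GM(2/r₁ − 1/a_t)) = 3854.58 m/s
(a) ΔV₁ = v₁ₜ − v₁ = 954.168 m/s ≈ 954.2 m/s
Circular speed at r₂: v₂ = √(GM/r₂) = 1055.32 m/s
Transfer speed at r₂ (apoapsis): v₂ₜ = √(GM(2/r₂ − 1/a_t)) = 510.3 m/s
(b) ΔV₂ = v₂ − v₂ₜ = 545.02 m/s ≈ 545 m/s
(c) ΔV_total = ΔV₁ + ΔV₂ = 1499.19 m/s ≈ 1.499 km/s

Final answer:
(a) ΔV₁ = 954.2 m/s
(b) ΔV₂ = 545 m/s
(c) ΔV_total = 1.499 km/s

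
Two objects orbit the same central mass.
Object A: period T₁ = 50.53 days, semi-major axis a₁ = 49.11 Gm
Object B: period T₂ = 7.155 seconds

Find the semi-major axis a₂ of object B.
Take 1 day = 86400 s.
T₁ = 50.53 days = 4.36579 × 10^6 s
T₂ = 7.155 seconds
a₁ = 49.11 Gm = 4.911 × 10^10 m
Kepler's third law: (T₂/T₁)² = (a₂/a₁)³  ⇒  a₂ = a₁ (T₂/T₁)^(2/3)
T₂/T₁ = 1.63888 × 10^-6
(T₂/T₁)^(2/3) = 0.000139005
a₂ = 4.911 × 10^10 m × 0.000139005 = 6.82655 × 10^6 m ≈ 6.827 Mm

Final answer: a₂ = 6.827 Mm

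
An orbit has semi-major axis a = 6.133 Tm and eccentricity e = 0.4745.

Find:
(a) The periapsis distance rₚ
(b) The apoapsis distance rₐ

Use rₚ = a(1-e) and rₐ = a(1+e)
a = 6.133 Tm = 6.133 × 10^12 m
e = 0.4745:  1 − e = 0.5255,  1 + e = 1.4745
(a) rₚ = a(1 − e) = 6.133 × 10^12 m × 0.5255 = 3.22289 × 10^12 m ≈ 3.223 Tm
(b) rₐ = a(1 + e) = 6.133 × 10^12 m × 1.4745 = 9.04311 × 10^12 m ≈ 9.043 Tm

Final answer:
(a) rₚ = 3.223 Tm
(b) rₐ = 9.043 Tm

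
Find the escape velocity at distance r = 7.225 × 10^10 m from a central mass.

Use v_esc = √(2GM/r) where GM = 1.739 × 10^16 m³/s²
r = 7.225 × 10^10 m
GM = 1.739 × 10^16 m³/s²
2GM/r = 2 × (1.739 × 10^16) / (7.225 × 10^10) = 481384 m²/s²
v_esc = √(2GM/r) = 693.818 m/s ≈ 693.8 m/s

Final answer: 693.8 m/s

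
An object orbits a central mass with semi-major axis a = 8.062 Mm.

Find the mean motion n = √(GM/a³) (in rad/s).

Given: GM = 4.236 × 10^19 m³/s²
a = 8.062 Mm = 8.062 × 10^6 m
GM = 4.236 × 10^19 m³/s²
a³ = 5.23996 × 10^20 m³
GM/a³ = (4.236 × 10^19) / (5.23996 × 10^20) = 0.0808402 s⁻²
n = √(GM/a³) = 0.284324 rad/s ≈ 0.2843 rad/s

Final answer: n = 0.2843 rad/s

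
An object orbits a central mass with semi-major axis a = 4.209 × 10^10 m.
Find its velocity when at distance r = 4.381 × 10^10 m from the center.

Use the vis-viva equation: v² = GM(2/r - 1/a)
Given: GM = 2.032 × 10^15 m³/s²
a = 4.209 × 10^10 m
r = 4.381 × 10^10 m
GM = 2.032 × 10^15 m³/s²
2/r − 1/a = 4.56517 × 10^-11 − 2.37586 × 10^-11 = 2.18931 × 10^-11 m⁻¹
v² = GM (2/r − 1/a) = 44486.7 m²/s²
v = 210.919 m/s ≈ 210.9 m/s

Final answer: 210.9 m/s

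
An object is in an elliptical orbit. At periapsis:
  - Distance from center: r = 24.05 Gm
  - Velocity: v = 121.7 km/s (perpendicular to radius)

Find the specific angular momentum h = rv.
r = 24.05 Gm = 2.405 × 10^10 m
v = 121.7 km/s = 121700 m/s
h = rv = 2.405 × 10^10 × 121700 = 2.92688 × 10^15 m²/s ≈ 2.927 × 10^15 m²/s

Final answer: h = 2.927 × 10^15 m²/s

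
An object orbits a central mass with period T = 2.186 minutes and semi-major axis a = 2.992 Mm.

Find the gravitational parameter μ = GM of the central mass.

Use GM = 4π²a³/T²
T = 2.186 minutes = 131.16 s
a = 2.992 Mm = 2.992 × 10^6 m
a³ = 2.67846 × 10^19 m³
T² = 17202.9 s²
GM = 4π² × (2.67846 × 10^19) / 17202.9 = 6.1467 × 10^16 m³/s²
GM ≈ 6.147 × 10^16 m³/s²

Final answer: GM = 6.147 × 10^16 m³/s²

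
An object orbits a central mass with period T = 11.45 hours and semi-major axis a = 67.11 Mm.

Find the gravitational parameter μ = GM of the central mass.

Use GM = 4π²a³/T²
T = 11.45 hours = 41220 s
a = 67.11 Mm = 6.711 × 10^7 m
a³ = 3.02247 × 10^23 m³
T² = 1.69909 × 10^9 s²
GM = 4π² × (3.02247 × 10^23) / (1.69909 × 10^9) = 7.02272 × 10^15 m³/s²
GM ≈ 7.023 × 10^15 m³/s²

Final answer: GM = 7.023 × 10^15 m³/s²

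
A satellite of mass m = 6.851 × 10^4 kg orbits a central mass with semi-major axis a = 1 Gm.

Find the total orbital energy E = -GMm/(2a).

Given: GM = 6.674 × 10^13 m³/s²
a = 1 Gm = 1 × 10^9 m
GM = 6.674 × 10^13 m³/s²
2a = 2 × 10^9 m
GMm = 6.674 × 10^13 × 68510 = 4.57236 × 10^18 m³·kg/s²
E = −GMm/(2a) = -2.28618 × 10^9 J ≈ -2.286 GJ

Final answer: -2.286 GJ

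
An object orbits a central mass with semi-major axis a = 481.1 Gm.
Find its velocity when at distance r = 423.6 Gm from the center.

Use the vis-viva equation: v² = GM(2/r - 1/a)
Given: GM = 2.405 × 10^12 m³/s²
a = 481.1 Gm = 4.811 × 10^11 m
r = 423.6 Gm = 4.236 × 10^11 m
GM = 2.405 × 10^12 m³/s²
2/r − 1/a = 4.72144 × 10^-12 − 2.07857 × 10^-12 = 2.64287 × 10^-12 m⁻¹
v² = GM (2/r − 1/a) = 6.35609 m²/s²
v = 2.52113 m/s ≈ 2.521 m/s

Final answer: 2.521 m/s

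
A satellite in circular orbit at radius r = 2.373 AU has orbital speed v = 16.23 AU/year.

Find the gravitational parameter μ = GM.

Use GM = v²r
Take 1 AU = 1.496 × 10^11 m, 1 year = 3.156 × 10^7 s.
r = 2.373 AU = 3.55001 × 10^11 m
v = 16.23 AU/year = 76933.1 m/s
v² = 5.9187 × 10^9 m²/s²
GM = v²r = 5.9187 × 10^9 × 3.55001 × 10^11 = 2.10114 × 10^21 m³/s²
GM ≈ 2.101 × 10^21 m³/s²

Final answer: GM = 2.101 × 10^21 m³/s²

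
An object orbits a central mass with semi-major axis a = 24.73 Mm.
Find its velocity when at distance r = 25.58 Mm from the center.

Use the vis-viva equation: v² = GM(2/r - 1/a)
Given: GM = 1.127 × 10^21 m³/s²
a = 24.73 Mm = 2.473 × 10^7 m
r = 25.58 Mm = 2.558 × 10^7 m
GM = 1.127 × 10^21 m³/s²
2/r − 1/a = 7.81861 × 10^-8 − 4.04367 × 10^-8 = 3.77494 × 10^-8 m⁻¹
v² = GM (2/r − 1/a) = 4.25435 × 10^13 m²/s²
v = 6.52254 × 10^6 m/s ≈ 6523 km/s

Final answer: 6523 km/s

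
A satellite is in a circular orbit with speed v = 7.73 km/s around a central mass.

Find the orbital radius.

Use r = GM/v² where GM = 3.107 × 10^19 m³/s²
v = 7.73 km/s = 7730 m/s
GM = 3.107 × 10^19 m³/s²
v² = 5.97529 × 10^7 m²/s²
r = GM/v² = (3.107 × 10^19) / (5.97529 × 10^7) = 5.19975 × 10^11 m ≈ 520 Gm

Final answer: 520 Gm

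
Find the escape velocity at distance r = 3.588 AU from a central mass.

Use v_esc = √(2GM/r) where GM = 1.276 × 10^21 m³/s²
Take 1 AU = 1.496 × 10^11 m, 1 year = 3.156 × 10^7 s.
r = 3.588 AU = 5.36765 × 10^11 m
GM = 1.276 × 10^21 m³/s²
2GM/r = 2 × (1.276 × 10^21) / (5.36765 × 10^11) = 4.75441 × 10^9 m²/s²
v_esc = √(2GM/r) = 68952.2 m/s ≈ 14.55 AU/year

Final answer: 14.55 AU/year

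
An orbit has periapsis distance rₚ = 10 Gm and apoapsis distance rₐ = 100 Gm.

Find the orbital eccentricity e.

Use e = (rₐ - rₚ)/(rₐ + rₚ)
rₚ = 10 Gm = 1 × 10^10 m
rₐ = 100 Gm = 1 × 10^11 m
rₐ − rₚ = 9 × 10^10 m
rₐ + rₚ = 1.1 × 10^11 m
e = (rₐ − rₚ)/(rₐ + rₚ) = 0.818182

Final answer: e = 0.8182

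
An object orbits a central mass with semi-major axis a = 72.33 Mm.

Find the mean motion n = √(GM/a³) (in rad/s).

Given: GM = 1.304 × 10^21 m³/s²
a = 72.33 Mm = 7.233 × 10^7 m
GM = 1.304 × 10^21 m³/s²
a³ = 3.78404 × 10^23 m³
GM/a³ = (1.304 × 10^21) / (3.78404 × 10^23) = 0.00344605 s⁻²
n = √(GM/a³) = 0.0587031 rad/s ≈ 0.0587 rad/s

Final answer: n = 0.0587 rad/s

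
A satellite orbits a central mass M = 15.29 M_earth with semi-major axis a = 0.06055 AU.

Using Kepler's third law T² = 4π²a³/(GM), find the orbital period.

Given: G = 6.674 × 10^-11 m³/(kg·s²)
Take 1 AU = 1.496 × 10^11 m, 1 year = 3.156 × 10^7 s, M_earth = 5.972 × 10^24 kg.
M = 15.29 M_earth = 9.13119 × 10^25 kg
GM = G × M = 6.674 × 10^-11 × 9.13119 × 10^25 = 6.09415 × 10^15 m³/s²
a = 0.06055 AU = 9.05828 × 10^9 m
a³ = 7.43254 × 10^29 m³
T = 2π √(a³/GM) = 2π √((7.43254 × 10^29) / (6.09415 × 10^15)) = 2π × 1.10436 × 10^7 s
T = 6.93892 × 10^7 s ≈ 2.199 years

Final answer: 2.199 years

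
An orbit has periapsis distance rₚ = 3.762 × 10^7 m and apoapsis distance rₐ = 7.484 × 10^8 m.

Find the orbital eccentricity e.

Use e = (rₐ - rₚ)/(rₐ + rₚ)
rₚ = 3.762 × 10^7 m
rₐ = 7.484 × 10^8 m
rₐ − rₚ = 7.1078 × 10^8 m
rₐ + rₚ = 7.8602 × 10^8 m
e = (rₐ − rₚ)/(rₐ + rₚ) = 0.904277

Final answer: e = 0.9043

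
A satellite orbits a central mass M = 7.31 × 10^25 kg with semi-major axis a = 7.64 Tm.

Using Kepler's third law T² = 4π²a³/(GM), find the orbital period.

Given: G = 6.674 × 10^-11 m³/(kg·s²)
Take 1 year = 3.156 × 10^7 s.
M = 7.31 × 10^25 kg
GM = G × M = 6.674 × 10^-11 × 7.31 × 10^25 = 4.87869 × 10^15 m³/s²
a = 7.64 Tm = 7.64 × 10^12 m
a³ = 4.45944 × 10^38 m³
T = 2π √(a³/GM) = 2π √((4.45944 × 10^38) / (4.87869 × 10^15)) = 2π × 3.02335 × 10^11 s
T = 1.89963 × 10^12 s ≈ 6.019 × 10^4 years

Final answer: 6.019 × 10^4 years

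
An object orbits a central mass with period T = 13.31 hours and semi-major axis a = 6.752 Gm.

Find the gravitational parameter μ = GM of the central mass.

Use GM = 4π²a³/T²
T = 13.31 hours = 47916 s
a = 6.752 Gm = 6.752 × 10^9 m
a³ = 3.0782 × 10^29 m³
T² = 2.29594 × 10^9 s²
GM = 4π² × (3.0782 × 10^29) / (2.29594 × 10^9) = 5.29293 × 10^21 m³/s²
GM ≈ 5.293 × 10^21 m³/s²

Final answer: GM = 5.293 × 10^21 m³/s²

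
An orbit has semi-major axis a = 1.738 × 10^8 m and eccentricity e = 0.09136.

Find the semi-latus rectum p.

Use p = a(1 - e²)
a = 1.738 × 10^8 m
e = 0.09136,  e² = 0.00834665,  1 − e² = 0.991653
p = a(1 − e²) = 1.738 × 10^8 m × 0.991653 = 1.72349 × 10^8 m ≈ 1.723 × 10^8 m

Final answer: p = 1.723 × 10^8 m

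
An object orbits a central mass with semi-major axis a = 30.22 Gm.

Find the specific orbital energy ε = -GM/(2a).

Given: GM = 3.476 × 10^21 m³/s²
a = 30.22 Gm = 3.022 × 10^10 m
GM = 3.476 × 10^21 m³/s²
2a = 6.044 × 10^10 m
ε = −GM/(2a) = -5.75116 × 10^10 J/kg ≈ -57.51 GJ/kg

Final answer: -57.51 GJ/kg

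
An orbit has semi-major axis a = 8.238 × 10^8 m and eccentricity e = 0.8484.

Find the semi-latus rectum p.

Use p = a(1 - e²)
a = 8.238 × 10^8 m
e = 0.8484,  e² = 0.719783,  1 − e² = 0.280217
p = a(1 − e²) = 8.238 × 10^8 m × 0.280217 = 2.30843 × 10^8 m ≈ 2.308 × 10^8 m

Final answer: p = 2.308 × 10^8 m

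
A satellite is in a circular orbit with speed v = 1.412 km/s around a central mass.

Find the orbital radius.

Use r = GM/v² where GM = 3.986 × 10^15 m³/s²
v = 1.412 km/s = 1412 m/s
GM = 3.986 × 10^15 m³/s²
v² = 1.99374 × 10^6 m²/s²
r = GM/v² = (3.986 × 10^15) / (1.99374 × 10^6) = 1.99925 × 10^9 m ≈ 1.999 Gm

Final answer: 1.999 Gm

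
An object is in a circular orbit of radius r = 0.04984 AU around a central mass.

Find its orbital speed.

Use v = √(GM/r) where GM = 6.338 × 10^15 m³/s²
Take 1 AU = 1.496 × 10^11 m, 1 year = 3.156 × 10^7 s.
r = 0.04984 AU = 7.45606 × 10^9 m
GM = 6.338 × 10^15 m³/s²
GM/r = (6.338 × 10^15) / (7.45606 × 10^9) = 850046 m²/s²
v = √(GM/r) = 921.98 m/s ≈ 0.1945 AU/year

Final answer: 0.1945 AU/year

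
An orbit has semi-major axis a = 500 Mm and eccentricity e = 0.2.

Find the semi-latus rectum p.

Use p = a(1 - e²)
a = 500 Mm = 5 × 10^8 m
e = 0.2,  e² = 0.04,  1 − e² = 0.96
p = a(1 − e²) = 5 × 10^8 m × 0.96 = 4.8 × 10^8 m ≈ 480 Mm

Final answer: p = 480 Mm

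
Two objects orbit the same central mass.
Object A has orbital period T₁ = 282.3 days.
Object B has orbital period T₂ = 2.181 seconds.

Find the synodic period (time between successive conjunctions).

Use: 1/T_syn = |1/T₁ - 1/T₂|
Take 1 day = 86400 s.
T₁ = 282.3 days = 2.43907 × 10^7 s
T₂ = 2.181 seconds
1/T₁ = 4.09992 × 10^-8 s⁻¹
1/T₂ = 0.458505 s⁻¹
|1/T₁ − 1/T₂| = 0.458505 s⁻¹
T_syn = 1 / |1/T₁ − 1/T₂| = 2.181 s ≈ 2.181 seconds

Final answer: T_syn = 2.181 seconds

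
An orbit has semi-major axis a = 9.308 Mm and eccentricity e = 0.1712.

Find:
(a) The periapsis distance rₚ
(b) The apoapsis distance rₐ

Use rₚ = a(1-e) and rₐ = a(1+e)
a = 9.308 Mm = 9.308 × 10^6 m
e = 0.1712:  1 − e = 0.8288,  1 + e = 1.1712
(a) rₚ = a(1 − e) = 9.308 × 10^6 m × 0.8288 = 7.71447 × 10^6 m ≈ 7.714 Mm
(b) rₐ = a(1 + e) = 9.308 × 10^6 m × 1.1712 = 1.09015 × 10^7 m ≈ 10.9 Mm

Final answer:
(a) rₚ = 7.714 Mm
(b) rₐ = 10.9 Mm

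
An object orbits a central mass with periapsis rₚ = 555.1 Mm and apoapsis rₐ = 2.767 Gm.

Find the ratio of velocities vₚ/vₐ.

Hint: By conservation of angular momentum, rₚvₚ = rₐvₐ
rₚ = 555.1 Mm = 5.551 × 10^8 m
rₐ = 2.767 Gm = 2.767 × 10^9 m
rₚvₚ = rₐvₐ  ⇒  vₚ/vₐ = rₐ/rₚ
vₚ/vₐ = (2.767 × 10^9) / (5.551 × 10^8) = 4.98469

Final answer: vₚ/vₐ = 4.985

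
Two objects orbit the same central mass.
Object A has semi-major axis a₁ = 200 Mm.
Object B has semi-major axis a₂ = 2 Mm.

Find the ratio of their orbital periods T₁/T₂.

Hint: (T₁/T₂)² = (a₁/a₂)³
a₁ = 200 Mm = 2 × 10^8 m
a₂ = 2 Mm = 2 × 10^6 m
a₁/a₂ = 100
T₁/T₂ = (a₁/a₂)^(3/2) = (100)^1.5 = 1000

Final answer: T₁/T₂ = 1000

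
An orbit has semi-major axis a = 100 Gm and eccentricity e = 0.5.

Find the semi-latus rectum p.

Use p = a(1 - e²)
a = 100 Gm = 1 × 10^11 m
e = 0.5,  e² = 0.25,  1 − e² = 0.75
p = a(1 − e²) = 1 × 10^11 m × 0.75 = 7.5 × 10^10 m ≈ 75 Gm

Final answer: p = 75 Gm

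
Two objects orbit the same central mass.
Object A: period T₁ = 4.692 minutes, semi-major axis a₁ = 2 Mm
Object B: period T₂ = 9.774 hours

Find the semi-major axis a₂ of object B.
T₁ = 4.692 minutes = 281.52 s
T₂ = 9.774 hours = 35186.4 s
a₁ = 2 Mm = 2 × 10^6 m
Kepler's third law: (T₂/T₁)² = (a₂/a₁)³  ⇒  a₂ = a₁ (T₂/T₁)^(2/3)
T₂/T₁ = 124.987
(T₂/T₁)^(2/3) = 24.9983
a₂ = 2 × 10^6 m × 24.9983 = 4.99966 × 10^7 m ≈ 50 Mm

Final answer: a₂ = 50 Mm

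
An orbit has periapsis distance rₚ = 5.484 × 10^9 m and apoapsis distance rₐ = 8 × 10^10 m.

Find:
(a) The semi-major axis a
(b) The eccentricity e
rₚ = 5.484 × 10^9 m
rₐ = 8 × 10^10 m
(a) a = (rₚ + rₐ)/2 = 4.2742 × 10^10 m ≈ 4.274 × 10^10 m
(b) e = (rₐ − rₚ)/(rₐ + rₚ) = (7.4516 × 10^10) / (8.5484 × 10^10) = 0.871695

Final answer:
(a) a = 4.274 × 10^10 m
(b) e = 0.8717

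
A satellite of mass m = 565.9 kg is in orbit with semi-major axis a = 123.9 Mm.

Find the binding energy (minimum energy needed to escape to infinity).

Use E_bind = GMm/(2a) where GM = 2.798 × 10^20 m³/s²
a = 123.9 Mm = 1.239 × 10^8 m
GM = 2.798 × 10^20 m³/s²
m = 565.9 kg
GMm = 2.798 × 10^20 × 565.9 = 1.58339 × 10^23 m³·kg/s²
2a = 2.478 × 10^8 m
E_bind = GMm/(2a) = 6.38978 × 10^14 J ≈ 639 TJ

Final answer: 639 TJ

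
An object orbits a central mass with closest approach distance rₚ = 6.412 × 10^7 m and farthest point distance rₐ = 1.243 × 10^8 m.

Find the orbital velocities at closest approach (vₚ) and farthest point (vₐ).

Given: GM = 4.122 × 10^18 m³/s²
rₚ = 6.412 × 10^7 m
rₐ = 1.243 × 10^8 m
GM = 4.122 × 10^18 m³/s²
a = (rₚ + rₐ)/2 = 9.421 × 10^7 m
Vis-viva: v² = GM (2/r − 1/a)
vₚ² = 4.122 × 10^18 × (3.11915 × 10^-8 − 1.06146 × 10^-8) = 8.48181 × 10^10 m²/s²
vₚ = 291235 m/s ≈ 291.2 km/s
vₐ² = 4.122 × 10^18 × (1.60901 × 10^-8 − 1.06146 × 10^-8) = 2.25701 × 10^10 m²/s²
vₐ = 150233 m/s ≈ 150.2 km/s

Final answer: vₚ = 291.2 km/s, vₐ = 150.2 km/s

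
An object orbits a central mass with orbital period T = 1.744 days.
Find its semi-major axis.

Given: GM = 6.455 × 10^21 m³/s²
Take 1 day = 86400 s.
T = 1.744 days = 150682 s
GM = 6.455 × 10^21 m³/s²
Kepler's third law: a³ = GM T² / (4π²)
T² = 2.27049 × 10^10 s²
a³ = (6.455 × 10^21) × (2.27049 × 10^10) / (4π²) = 3.71242 × 10^30 m³
a = (a³)^(1/3) = 1.54841 × 10^10 m ≈ 15.48 Gm

Final answer: 15.48 Gm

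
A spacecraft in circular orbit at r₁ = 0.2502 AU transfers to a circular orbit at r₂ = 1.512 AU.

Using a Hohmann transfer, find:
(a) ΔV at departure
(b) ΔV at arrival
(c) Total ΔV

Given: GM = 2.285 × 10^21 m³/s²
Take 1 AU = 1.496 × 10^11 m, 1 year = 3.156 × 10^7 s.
r₁ = 0.2502 AU = 3.74299 × 10^10 m
r₂ = 1.512 AU = 2.26195 × 10^11 m
GM = 2.285 × 10^21 m³/s²
Transfer ellipse: a_t = (r₁ + r₂)/2 = 1.31813 × 10^11 m
Circular speed at r₁: v₁ = √(GM/r₁) = 247078 m/s
Transfer speed at r₁ (periapsis): v₁ₜ = √(GM(2/r₁ − 1/a_t)) = 323666 m/s
(a) ΔV₁ = v₁ₜ − v₁ = 76588.1 m/s ≈ 16.16 AU/year
Circular speed at r₂: v₂ = √(GM/r₂) = 100508 m/s
Transfer speed at r₂ (apoapsis): v₂ₜ = √(GM(2/r₂ − 1/a_t)) = 53559 m/s
(b) ΔV₂ = v₂ − v₂ₜ = 46949.2 m/s ≈ 9.905 AU/year
(c) ΔV_total = ΔV₁ + ΔV₂ = 123537 m/s ≈ 26.06 AU/year

Final answer:
(a) ΔV₁ = 16.16 AU/year
(b) ΔV₂ = 9.905 AU/year
(c) ΔV_total = 26.06 AU/year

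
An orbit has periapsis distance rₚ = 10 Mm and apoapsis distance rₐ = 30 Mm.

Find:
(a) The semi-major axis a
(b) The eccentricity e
rₚ = 10 Mm = 1 × 10^7 m
rₐ = 30 Mm = 3 × 10^7 m
(a) a = (rₚ + rₐ)/2 = 2 × 10^7 m ≈ 20 Mm
(b) e = (rₐ − rₚ)/(rₐ + rₚ) = (2 × 10^7) / (4 × 10^7) = 0.5

Final answer:
(a) a = 20 Mm
(b) e = 0.5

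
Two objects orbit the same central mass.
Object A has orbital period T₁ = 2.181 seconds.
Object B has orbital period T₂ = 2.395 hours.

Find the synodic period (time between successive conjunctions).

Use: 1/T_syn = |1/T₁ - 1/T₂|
T₁ = 2.181 seconds
T₂ = 2.395 hours = 8622 s
1/T₁ = 0.458505 s⁻¹
1/T₂ = 0.000115982 s⁻¹
|1/T₁ − 1/T₂| = 0.458389 s⁻¹
T_syn = 1 / |1/T₁ − 1/T₂| = 2.18155 s ≈ 2.182 seconds

Final answer: T_syn = 2.182 seconds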